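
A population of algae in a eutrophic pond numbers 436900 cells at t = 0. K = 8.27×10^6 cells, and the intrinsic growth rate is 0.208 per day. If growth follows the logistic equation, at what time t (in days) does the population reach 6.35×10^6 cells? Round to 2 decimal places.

19.63 days

A = (K − N₀)/N₀ = (8.27×10^6 − 436900)/436900 = 17.929.
Solve 8.27×10^6/(1 + 17.929·e^(−0.208t)) = 6.35×10^6: 1 + 17.929·e^(−0.208t) = 1.3024, so e^(−0.208t) = 0.0168646.
−0.208·t = ln(0.0168646) = -4.0825, so t = 4.0825/0.208 = 19.628.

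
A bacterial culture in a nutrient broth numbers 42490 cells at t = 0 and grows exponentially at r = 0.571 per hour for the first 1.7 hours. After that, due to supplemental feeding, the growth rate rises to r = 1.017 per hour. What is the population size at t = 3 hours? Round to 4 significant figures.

Phase 1: N(1.7) = 42490·e^(0.571×1.7) = 42490·e^0.9707 = 112165.
Phase 2 runs for 3 − 1.7 = 1.3 hours at r = 1.017.
N(3) = 112165·e^(1.017×1.3) = 112165·e^1.322 = 420763.

420800 cells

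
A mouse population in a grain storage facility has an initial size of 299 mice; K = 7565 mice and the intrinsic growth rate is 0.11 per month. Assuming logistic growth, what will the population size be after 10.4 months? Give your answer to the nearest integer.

865 mice

A = (K − N₀)/N₀ = (7565 − 299)/299 = 24.301.
N(t) = K/(1 + A·e^(−rt)) = 7565/(1 + 24.301×e^(−0.11×10.4)).
e^(−1.144) = 0.31854; denominator = 1 + 24.301×0.31854 = 8.7409.
N = 7565/8.7409 = 865.472.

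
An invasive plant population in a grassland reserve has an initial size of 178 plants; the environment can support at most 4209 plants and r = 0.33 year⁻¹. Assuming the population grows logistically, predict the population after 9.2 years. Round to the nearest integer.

2016 plants

A = (K − N₀)/N₀ = (4209 − 178)/178 = 22.646.
N(t) = K/(1 + A·e^(−rt)) = 4209/(1 + 22.646×e^(−0.33×9.2)).
e^(−3.036) = 0.048027; denominator = 1 + 22.646×0.048027 = 2.0876.
N = 4209/2.0876 = 2016.18.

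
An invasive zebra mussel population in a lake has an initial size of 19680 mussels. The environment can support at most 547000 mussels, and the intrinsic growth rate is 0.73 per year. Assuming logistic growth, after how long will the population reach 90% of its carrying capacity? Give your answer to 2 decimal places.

7.51 years

A = (K − N₀)/N₀ = (547000 − 19680)/19680 = 26.795.
Solve 547000/(1 + 26.795·e^(−0.73t)) = 492300: 1 + 26.795·e^(−0.73t) = 1.1111, so e^(−0.73t) = 0.00414675.
−0.73·t = ln(0.00414675) = -5.4854, so t = 5.4854/0.73 = 7.5143.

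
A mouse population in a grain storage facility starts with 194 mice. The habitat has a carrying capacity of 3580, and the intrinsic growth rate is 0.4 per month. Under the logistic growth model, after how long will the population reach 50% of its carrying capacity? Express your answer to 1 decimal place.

7.1 months

A = (K − N₀)/N₀ = (3580 − 194)/194 = 17.454.
Solve 3580/(1 + 17.454·e^(−0.4t)) = 1790: 1 + 17.454·e^(−0.4t) = 2, so e^(−0.4t) = 0.0572947.
−0.4·t = ln(0.0572947) = -2.8595, so t = 2.8595/0.4 = 7.1489.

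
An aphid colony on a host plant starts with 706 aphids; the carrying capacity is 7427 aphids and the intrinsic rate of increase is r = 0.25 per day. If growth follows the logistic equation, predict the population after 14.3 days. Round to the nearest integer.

5863 aphids

A = (K − N₀)/N₀ = (7427 − 706)/706 = 9.5198.
N(t) = K/(1 + A·e^(−rt)) = 7427/(1 + 9.5198×e^(−0.25×14.3)).
e^(−3.575) = 0.028015; denominator = 1 + 9.5198×0.028015 = 1.2667.
N = 7427/1.2667 = 5863.26.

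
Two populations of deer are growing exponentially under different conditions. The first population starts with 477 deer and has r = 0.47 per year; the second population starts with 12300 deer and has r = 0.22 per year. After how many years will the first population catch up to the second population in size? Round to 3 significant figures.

13.0 years

Set 477·e^(0.47t) = 12300·e^(0.22t).
e^((0.47 − 0.22)t) = 12300/477 → e^(0.25·t) = 25.786.
0.25·t = ln(25.786) = 3.2498, so t = 3.2498/0.25 = 12.999.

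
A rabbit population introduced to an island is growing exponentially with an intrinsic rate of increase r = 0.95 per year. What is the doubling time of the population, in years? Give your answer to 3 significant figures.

0.730 years

Doubling time t_d = ln(2)/r = 0.6931/0.95 = 0.72963.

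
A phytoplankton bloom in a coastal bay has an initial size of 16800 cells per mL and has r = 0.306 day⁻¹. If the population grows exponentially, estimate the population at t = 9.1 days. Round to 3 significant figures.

272000 cells per mL

N(t) = N₀·e^(rt) = 16800 × e^(0.306×9.1) = 16800 × e^2.785.
e^2.785 ≈ 16.193, so N ≈ 16800 × 16.193 = 272048.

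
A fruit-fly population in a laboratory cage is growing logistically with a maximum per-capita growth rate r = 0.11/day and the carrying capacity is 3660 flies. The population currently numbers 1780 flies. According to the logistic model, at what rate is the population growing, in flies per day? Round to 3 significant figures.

dN/dt = rN(1 − N/K) = 0.11 × 1780 × (1 − 1780/3660).
1 − 1780/3660 = 0.51366; dN/dt = 0.11 × 1780 × 0.51366 = 100.57.

101 flies per day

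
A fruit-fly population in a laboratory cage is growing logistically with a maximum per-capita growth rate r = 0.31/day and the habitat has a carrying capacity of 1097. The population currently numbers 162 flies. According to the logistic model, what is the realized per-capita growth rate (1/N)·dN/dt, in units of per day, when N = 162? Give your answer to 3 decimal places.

0.264 per day

(1/N)·dN/dt = r(1 − N/K) = 0.31 × (1 − 162/1097).
= 0.31 × 0.85232 = 0.26422.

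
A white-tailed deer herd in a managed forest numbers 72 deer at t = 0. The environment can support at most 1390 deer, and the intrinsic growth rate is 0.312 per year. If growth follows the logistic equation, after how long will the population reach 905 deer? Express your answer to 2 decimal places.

11.32 years

A = (K − N₀)/N₀ = (1390 − 72)/72 = 18.306.
Solve 1390/(1 + 18.306·e^(−0.312t)) = 905: 1 + 18.306·e^(−0.312t) = 1.5359, so e^(−0.312t) = 0.0292759.
−0.312·t = ln(0.0292759) = -3.531, so t = 3.531/0.312 = 11.317.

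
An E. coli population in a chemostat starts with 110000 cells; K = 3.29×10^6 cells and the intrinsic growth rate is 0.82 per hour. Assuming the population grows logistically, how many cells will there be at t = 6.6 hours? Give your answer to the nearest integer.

2914050 cells

A = (K − N₀)/N₀ = (3.29×10^6 − 110000)/110000 = 28.909.
N(t) = K/(1 + A·e^(−rt)) = 3.29×10^6/(1 + 28.909×e^(−0.82×6.6)).
e^(−5.412) = 0.0044627; denominator = 1 + 28.909×0.0044627 = 1.129.
N = 3.29×10^6/1.129 = 2.91405×10^6.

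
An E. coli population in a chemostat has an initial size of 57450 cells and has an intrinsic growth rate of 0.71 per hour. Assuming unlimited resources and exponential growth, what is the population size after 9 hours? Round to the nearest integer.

N(t) = N₀·e^(rt) = 57450 × e^(0.71×9) = 57450 × e^6.39.
e^6.39 ≈ 595.86, so N ≈ 57450 × 595.86 = 3.423196×10^7.

34231961 cells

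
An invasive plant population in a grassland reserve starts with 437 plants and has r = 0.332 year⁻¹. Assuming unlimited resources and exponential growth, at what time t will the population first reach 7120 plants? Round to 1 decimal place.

Set N₀·e^(rt) = 7120: e^(0.332·t) = 7120/437 = 16.293.
0.332·t = ln(16.293) = 2.7907, so t = 2.7907/0.332 = 8.4058.

8.4 years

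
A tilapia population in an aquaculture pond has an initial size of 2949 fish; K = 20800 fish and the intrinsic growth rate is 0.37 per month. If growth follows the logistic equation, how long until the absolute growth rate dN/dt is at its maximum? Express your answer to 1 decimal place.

Logistic growth is fastest at N = K/2 = 10400.
A = (K − N₀)/N₀ = 6.0532. Set K/(1 + A·e^(−rt)) = K/2 → A·e^(−rt) = 1.
e^(−0.37t) = 1/6.0532 = 0.165201, so t = ln(6.0532)/0.37 = 1.8006/0.37 = 4.8665.

4.9 months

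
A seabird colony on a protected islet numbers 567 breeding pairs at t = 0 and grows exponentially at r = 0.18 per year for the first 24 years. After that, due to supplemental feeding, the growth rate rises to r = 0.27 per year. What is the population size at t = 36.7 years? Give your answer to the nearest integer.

Phase 1: N(24) = 567·e^(0.18×24) = 567·e^4.32 = 42632.
Phase 2 runs for 36.7 − 24 = 12.7 years at r = 0.27.
N(36.7) = 42632·e^(0.27×12.7) = 42632·e^3.429 = 1.315016×10^6.

1315016 breeding pairs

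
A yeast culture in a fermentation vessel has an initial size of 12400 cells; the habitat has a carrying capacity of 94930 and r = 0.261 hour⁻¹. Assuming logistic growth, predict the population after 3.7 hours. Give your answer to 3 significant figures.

A = (K − N₀)/N₀ = (94930 − 12400)/12400 = 6.6556.
N(t) = K/(1 + A·e^(−rt)) = 94930/(1 + 6.6556×e^(−0.261×3.7)).
e^(−0.9657) = 0.38072; denominator = 1 + 6.6556×0.38072 = 3.5339.
N = 94930/3.5339 = 26862.6.

26900 cells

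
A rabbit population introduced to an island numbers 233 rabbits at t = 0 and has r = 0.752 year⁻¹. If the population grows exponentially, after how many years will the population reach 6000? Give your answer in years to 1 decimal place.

4.3 years

Set N₀·e^(rt) = 6000: e^(0.752·t) = 6000/233 = 25.751.
0.752·t = ln(25.751) = 3.2485, so t = 3.2485/0.752 = 4.3198.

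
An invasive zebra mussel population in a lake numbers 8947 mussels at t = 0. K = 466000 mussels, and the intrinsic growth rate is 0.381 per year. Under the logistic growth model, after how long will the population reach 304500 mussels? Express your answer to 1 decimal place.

A = (K − N₀)/N₀ = (466000 − 8947)/8947 = 51.084.
Solve 466000/(1 + 51.084·e^(−0.381t)) = 304500: 1 + 51.084·e^(−0.381t) = 1.5304, so e^(−0.381t) = 0.0103824.
−0.381·t = ln(0.0103824) = -4.5676, so t = 4.5676/0.381 = 11.989.

12.0 years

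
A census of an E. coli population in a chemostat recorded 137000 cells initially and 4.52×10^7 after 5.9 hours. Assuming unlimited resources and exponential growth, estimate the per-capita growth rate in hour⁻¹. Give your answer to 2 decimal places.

0.98 per hour

From N(t) = N₀·e^(rt): e^(r·5.9) = 4.52×10^7/137000 = 329.93.
r·5.9 = ln(329.93) = 5.7989, so r = 5.7989/5.9 = 0.98286.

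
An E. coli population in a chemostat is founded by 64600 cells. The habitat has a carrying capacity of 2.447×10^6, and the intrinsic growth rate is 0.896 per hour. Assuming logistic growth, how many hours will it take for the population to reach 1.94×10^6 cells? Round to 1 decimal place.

5.5 hours

A = (K − N₀)/N₀ = (2.447×10^6 − 64600)/64600 = 36.879.
Solve 2.447×10^6/(1 + 36.879·e^(−0.896t)) = 1.94×10^6: 1 + 36.879·e^(−0.896t) = 1.2613, so e^(−0.896t) = 0.00708637.
−0.896·t = ln(0.00708637) = -4.9496, so t = 4.9496/0.896 = 5.5241.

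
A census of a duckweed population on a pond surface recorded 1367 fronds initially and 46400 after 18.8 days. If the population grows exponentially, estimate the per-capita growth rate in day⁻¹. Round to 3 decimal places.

0.187 per day

From N(t) = N₀·e^(rt): e^(r·18.8) = 46400/1367 = 33.943.
r·18.8 = ln(33.943) = 3.5247, so r = 3.5247/18.8 = 0.18748.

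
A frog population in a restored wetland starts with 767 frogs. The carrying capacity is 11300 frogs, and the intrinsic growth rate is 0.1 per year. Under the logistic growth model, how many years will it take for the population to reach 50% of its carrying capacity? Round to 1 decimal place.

26.2 years

A = (K − N₀)/N₀ = (11300 − 767)/767 = 13.733.
Solve 11300/(1 + 13.733·e^(−0.1t)) = 5650: 1 + 13.733·e^(−0.1t) = 2, so e^(−0.1t) = 0.0728188.
−0.1·t = ln(0.0728188) = -2.6198, so t = 2.6198/0.1 = 26.198.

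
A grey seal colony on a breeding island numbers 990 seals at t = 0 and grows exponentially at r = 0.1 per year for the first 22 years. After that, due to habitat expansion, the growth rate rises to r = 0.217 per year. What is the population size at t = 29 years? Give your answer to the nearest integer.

Phase 1: N(22) = 990·e^(0.1×22) = 990·e^2.2 = 8934.76.
Phase 2 runs for 29 − 22 = 7 years at r = 0.217.
N(29) = 8934.76·e^(0.217×7) = 8934.76·e^1.519 = 40810.9.

40811 seals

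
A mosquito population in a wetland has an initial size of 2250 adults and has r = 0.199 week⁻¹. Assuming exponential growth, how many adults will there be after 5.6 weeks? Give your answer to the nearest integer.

N(t) = N₀·e^(rt) = 2250 × e^(0.199×5.6) = 2250 × e^1.114.
e^1.114 ≈ 3.0477, so N ≈ 2250 × 3.0477 = 6857.41.

6857 adults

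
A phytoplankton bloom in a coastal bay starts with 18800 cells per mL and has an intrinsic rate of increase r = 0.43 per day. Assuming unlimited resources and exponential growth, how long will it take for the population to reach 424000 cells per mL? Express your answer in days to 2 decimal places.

Set N₀·e^(rt) = 424000: e^(0.43·t) = 424000/18800 = 22.553.
0.43·t = ln(22.553) = 3.1159, so t = 3.1159/0.43 = 7.2462.

7.25 days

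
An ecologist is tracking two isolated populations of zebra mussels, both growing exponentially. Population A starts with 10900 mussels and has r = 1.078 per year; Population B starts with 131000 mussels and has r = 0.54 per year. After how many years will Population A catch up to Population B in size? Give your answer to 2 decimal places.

Set 10900·e^(1.078t) = 131000·e^(0.54t).
e^((1.078 − 0.54)t) = 131000/10900 → e^(0.538·t) = 12.018.
0.538·t = ln(12.018) = 2.4864, so t = 2.4864/0.538 = 4.6216.

4.62 years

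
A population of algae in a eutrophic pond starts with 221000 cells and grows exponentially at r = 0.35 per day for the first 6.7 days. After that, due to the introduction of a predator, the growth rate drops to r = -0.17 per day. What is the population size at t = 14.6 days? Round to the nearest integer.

Phase 1: N(6.7) = 221000·e^(0.35×6.7) = 221000·e^2.345 = 2.305753×10^6.
Phase 2 runs for 14.6 − 6.7 = 7.9 days at r = -0.17.
N(14.6) = 2.305753×10^6·e^(-0.17×7.9) = 2.305753×10^6·e^-1.343 = 601943.

601943 cells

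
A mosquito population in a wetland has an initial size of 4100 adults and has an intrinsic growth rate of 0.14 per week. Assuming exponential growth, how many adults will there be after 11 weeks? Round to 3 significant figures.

N(t) = N₀·e^(rt) = 4100 × e^(0.14×11) = 4100 × e^1.54.
e^1.54 ≈ 4.6646, so N ≈ 4100 × 4.6646 = 19124.8.

19100 adults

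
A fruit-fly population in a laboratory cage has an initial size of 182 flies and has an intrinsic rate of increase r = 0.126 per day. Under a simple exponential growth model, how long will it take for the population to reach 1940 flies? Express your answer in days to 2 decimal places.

Set N₀·e^(rt) = 1940: e^(0.126·t) = 1940/182 = 10.659.
0.126·t = ln(10.659) = 2.3664, so t = 2.3664/0.126 = 18.781.

18.78 days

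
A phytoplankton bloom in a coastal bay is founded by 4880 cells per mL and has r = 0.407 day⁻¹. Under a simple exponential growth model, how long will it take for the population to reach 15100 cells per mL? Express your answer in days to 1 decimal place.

Set N₀·e^(rt) = 15100: e^(0.407·t) = 15100/4880 = 3.0943.
0.407·t = ln(3.0943) = 1.1295, so t = 1.1295/0.407 = 2.7753.

2.8 days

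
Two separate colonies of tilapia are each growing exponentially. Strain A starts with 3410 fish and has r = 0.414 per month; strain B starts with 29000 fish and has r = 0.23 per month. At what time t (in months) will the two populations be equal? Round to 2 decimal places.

11.63 months

Set 3410·e^(0.414t) = 29000·e^(0.23t).
e^((0.414 − 0.23)t) = 29000/3410 → e^(0.184·t) = 8.5044.
0.184·t = ln(8.5044) = 2.1406, so t = 2.1406/0.184 = 11.634.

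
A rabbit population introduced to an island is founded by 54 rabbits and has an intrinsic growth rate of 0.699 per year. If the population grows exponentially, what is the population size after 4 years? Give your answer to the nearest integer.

N(t) = N₀·e^(rt) = 54 × e^(0.699×4) = 54 × e^2.796.
e^2.796 ≈ 16.379, so N ≈ 54 × 16.379 = 884.466.

884 rabbits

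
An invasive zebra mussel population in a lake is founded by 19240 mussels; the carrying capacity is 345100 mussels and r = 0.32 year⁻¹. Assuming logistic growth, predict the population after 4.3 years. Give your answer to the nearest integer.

A = (K − N₀)/N₀ = (345100 − 19240)/19240 = 16.937.
N(t) = K/(1 + A·e^(−rt)) = 345100/(1 + 16.937×e^(−0.32×4.3)).
e^(−1.376) = 0.25259; denominator = 1 + 16.937×0.25259 = 5.278.
N = 345100/5.278 = 65385.1.

65385 mussels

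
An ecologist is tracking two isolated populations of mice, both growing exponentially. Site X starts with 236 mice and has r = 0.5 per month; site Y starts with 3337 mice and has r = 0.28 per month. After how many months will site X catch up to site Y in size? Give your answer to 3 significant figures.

Set 236·e^(0.5t) = 3337·e^(0.28t).
e^((0.5 − 0.28)t) = 3337/236 → e^(0.22·t) = 14.14.
0.22·t = ln(14.14) = 2.649, so t = 2.649/0.22 = 12.041.

12.0 months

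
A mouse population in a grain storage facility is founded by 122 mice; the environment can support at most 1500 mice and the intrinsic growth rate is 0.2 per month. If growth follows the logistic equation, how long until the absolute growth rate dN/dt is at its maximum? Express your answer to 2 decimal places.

Logistic growth is fastest at N = K/2 = 750.
A = (K − N₀)/N₀ = 11.295. Set K/(1 + A·e^(−rt)) = K/2 → A·e^(−rt) = 1.
e^(−0.2t) = 1/11.295 = 0.0885341, so t = ln(11.295)/0.2 = 2.4244/0.2 = 12.122.

12.12 months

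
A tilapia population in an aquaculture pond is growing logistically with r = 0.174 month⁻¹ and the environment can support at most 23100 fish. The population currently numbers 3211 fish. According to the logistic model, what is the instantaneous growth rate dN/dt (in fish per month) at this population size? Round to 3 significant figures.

481 fish per month

dN/dt = rN(1 − N/K) = 0.174 × 3211 × (1 − 3211/23100).
1 − 3211/23100 = 0.861; dN/dt = 0.174 × 3211 × 0.861 = 481.05.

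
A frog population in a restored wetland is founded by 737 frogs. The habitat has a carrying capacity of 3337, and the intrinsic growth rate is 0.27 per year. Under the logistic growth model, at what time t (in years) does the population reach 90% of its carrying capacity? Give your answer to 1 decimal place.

A = (K − N₀)/N₀ = (3337 − 737)/737 = 3.5278.
Solve 3337/(1 + 3.5278·e^(−0.27t)) = 3003.3: 1 + 3.5278·e^(−0.27t) = 1.1111, so e^(−0.27t) = 0.0314957.
−0.27·t = ln(0.0314957) = -3.4579, so t = 3.4579/0.27 = 12.807.

12.8 years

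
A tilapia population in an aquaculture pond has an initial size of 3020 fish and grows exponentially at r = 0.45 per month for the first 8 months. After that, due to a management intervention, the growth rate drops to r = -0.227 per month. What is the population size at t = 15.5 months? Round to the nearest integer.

20141 fish

Phase 1: N(8) = 3020·e^(0.45×8) = 3020·e^3.6 = 110527.
Phase 2 runs for 15.5 − 8 = 7.5 months at r = -0.227.
N(15.5) = 110527·e^(-0.227×7.5) = 110527·e^-1.703 = 20141.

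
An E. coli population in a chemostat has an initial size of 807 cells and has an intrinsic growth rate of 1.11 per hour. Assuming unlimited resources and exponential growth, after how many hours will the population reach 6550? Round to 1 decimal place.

1.9 hours

Set N₀·e^(rt) = 6550: e^(1.11·t) = 6550/807 = 8.1165.
1.11·t = ln(8.1165) = 2.0939, so t = 2.0939/1.11 = 1.8864.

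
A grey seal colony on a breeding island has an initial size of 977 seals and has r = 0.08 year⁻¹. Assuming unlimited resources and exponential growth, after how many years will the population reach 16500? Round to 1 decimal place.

Set N₀·e^(rt) = 16500: e^(0.08·t) = 16500/977 = 16.888.
0.08·t = ln(16.888) = 2.8266, so t = 2.8266/0.08 = 35.333.

35.3 years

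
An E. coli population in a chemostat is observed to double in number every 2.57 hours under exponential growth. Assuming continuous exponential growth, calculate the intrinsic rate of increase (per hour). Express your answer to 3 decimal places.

0.270 per hour

r = ln(2)/t_d = 0.6931/2.57 = 0.26971.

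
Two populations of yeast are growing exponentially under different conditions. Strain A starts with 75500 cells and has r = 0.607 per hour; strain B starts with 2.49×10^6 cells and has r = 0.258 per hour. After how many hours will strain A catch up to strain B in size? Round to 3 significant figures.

10.0 hours

Set 75500·e^(0.607t) = 2.49×10^6·e^(0.258t).
e^((0.607 − 0.258)t) = 2.49×10^6/75500 → e^(0.349·t) = 32.98.
0.349·t = ln(32.98) = 3.4959, so t = 3.4959/0.349 = 10.017.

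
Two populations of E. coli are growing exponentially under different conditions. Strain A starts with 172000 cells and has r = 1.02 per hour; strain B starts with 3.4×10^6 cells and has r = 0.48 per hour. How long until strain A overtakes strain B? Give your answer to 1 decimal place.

5.5 hours

Set 172000·e^(1.02t) = 3.4×10^6·e^(0.48t).
e^((1.02 − 0.48)t) = 3.4×10^6/172000 → e^(0.54·t) = 19.767.
0.54·t = ln(19.767) = 2.984, so t = 2.984/0.54 = 5.526.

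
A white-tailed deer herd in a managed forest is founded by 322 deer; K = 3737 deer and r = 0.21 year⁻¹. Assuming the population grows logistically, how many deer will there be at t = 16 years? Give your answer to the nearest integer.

2731 deer

A = (K − N₀)/N₀ = (3737 − 322)/322 = 10.606.
N(t) = K/(1 + A·e^(−rt)) = 3737/(1 + 10.606×e^(−0.21×16)).
e^(−3.36) = 0.034735; denominator = 1 + 10.606×0.034735 = 1.3684.
N = 3737/1.3684 = 2730.95.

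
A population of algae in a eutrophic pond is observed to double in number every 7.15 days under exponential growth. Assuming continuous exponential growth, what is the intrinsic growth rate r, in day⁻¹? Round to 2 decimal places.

0.10 per day

r = ln(2)/t_d = 0.6931/7.15 = 0.096944.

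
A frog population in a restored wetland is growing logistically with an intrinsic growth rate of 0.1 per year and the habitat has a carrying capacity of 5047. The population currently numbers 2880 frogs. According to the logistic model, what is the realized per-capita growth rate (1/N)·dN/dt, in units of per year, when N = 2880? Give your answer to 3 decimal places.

0.043 per year

(1/N)·dN/dt = r(1 − N/K) = 0.1 × (1 − 2880/5047).
= 0.1 × 0.42936 = 0.042936.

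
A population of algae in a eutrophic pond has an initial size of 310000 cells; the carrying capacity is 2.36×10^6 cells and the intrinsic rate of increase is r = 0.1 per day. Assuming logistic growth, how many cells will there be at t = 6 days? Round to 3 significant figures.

510000 cells

A = (K − N₀)/N₀ = (2.36×10^6 − 310000)/310000 = 6.6129.
N(t) = K/(1 + A·e^(−rt)) = 2.36×10^6/(1 + 6.6129×e^(−0.1×6)).
e^(−0.6) = 0.54881; denominator = 1 + 6.6129×0.54881 = 4.6292.
N = 2.36×10^6/4.6292 = 509803.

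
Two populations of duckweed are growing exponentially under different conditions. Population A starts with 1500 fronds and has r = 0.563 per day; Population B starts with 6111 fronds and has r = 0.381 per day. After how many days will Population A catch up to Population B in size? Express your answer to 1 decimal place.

Set 1500·e^(0.563t) = 6111·e^(0.381t).
e^((0.563 − 0.381)t) = 6111/1500 → e^(0.182·t) = 4.074.
0.182·t = ln(4.074) = 1.4046, so t = 1.4046/0.182 = 7.7177.

7.7 days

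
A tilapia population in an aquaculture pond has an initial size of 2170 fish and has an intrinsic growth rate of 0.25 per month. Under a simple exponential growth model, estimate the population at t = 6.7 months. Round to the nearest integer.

N(t) = N₀·e^(rt) = 2170 × e^(0.25×6.7) = 2170 × e^1.675.
e^1.675 ≈ 5.3388, so N ≈ 2170 × 5.3388 = 11585.2.

11585 fish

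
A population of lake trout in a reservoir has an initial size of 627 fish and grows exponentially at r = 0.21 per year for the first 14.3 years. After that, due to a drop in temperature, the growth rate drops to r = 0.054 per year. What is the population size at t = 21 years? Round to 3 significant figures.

Phase 1: N(14.3) = 627·e^(0.21×14.3) = 627·e^3.003 = 12631.5.
Phase 2 runs for 21 − 14.3 = 6.7 years at r = 0.054.
N(21) = 12631.5·e^(0.054×6.7) = 12631.5·e^0.3618 = 18137.7.

18100 fish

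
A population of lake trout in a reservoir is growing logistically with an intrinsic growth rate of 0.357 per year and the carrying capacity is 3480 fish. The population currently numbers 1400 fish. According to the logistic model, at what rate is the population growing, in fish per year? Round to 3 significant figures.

dN/dt = rN(1 − N/K) = 0.357 × 1400 × (1 − 1400/3480).
1 − 1400/3480 = 0.5977; dN/dt = 0.357 × 1400 × 0.5977 = 298.73.

299 fish per year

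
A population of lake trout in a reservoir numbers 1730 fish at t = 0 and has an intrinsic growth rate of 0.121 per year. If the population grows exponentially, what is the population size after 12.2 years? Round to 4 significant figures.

N(t) = N₀·e^(rt) = 1730 × e^(0.121×12.2) = 1730 × e^1.476.
e^1.476 ≈ 4.3763, so N ≈ 1730 × 4.3763 = 7570.97.

7571 fish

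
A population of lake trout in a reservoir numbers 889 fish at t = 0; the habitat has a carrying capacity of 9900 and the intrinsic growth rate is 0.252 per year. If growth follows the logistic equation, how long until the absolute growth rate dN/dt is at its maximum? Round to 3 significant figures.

Logistic growth is fastest at N = K/2 = 4950.
A = (K − N₀)/N₀ = 10.136. Set K/(1 + A·e^(−rt)) = K/2 → A·e^(−rt) = 1.
e^(−0.252t) = 1/10.136 = 0.0986572, so t = ln(10.136)/0.252 = 2.3161/0.252 = 9.1909.

9.19 years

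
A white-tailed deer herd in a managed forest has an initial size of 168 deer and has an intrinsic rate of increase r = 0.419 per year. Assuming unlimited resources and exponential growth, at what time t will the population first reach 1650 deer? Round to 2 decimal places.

Set N₀·e^(rt) = 1650: e^(0.419·t) = 1650/168 = 9.8214.
0.419·t = ln(9.8214) = 2.2846, so t = 2.2846/0.419 = 5.4524.

5.45 years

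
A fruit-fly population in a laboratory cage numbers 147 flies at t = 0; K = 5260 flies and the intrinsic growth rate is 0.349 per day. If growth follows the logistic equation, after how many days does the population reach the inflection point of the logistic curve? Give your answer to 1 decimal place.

10.2 days

Logistic growth is fastest at N = K/2 = 2630.
A = (K − N₀)/N₀ = 34.782. Set K/(1 + A·e^(−rt)) = K/2 → A·e^(−rt) = 1.
e^(−0.349t) = 1/34.782 = 0.0287502, so t = ln(34.782)/0.349 = 3.5491/0.349 = 10.169.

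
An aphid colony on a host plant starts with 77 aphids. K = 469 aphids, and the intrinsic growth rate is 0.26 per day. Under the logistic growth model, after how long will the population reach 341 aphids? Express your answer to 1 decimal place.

A = (K − N₀)/N₀ = (469 − 77)/77 = 5.0909.
Solve 469/(1 + 5.0909·e^(−0.26t)) = 341: 1 + 5.0909·e^(−0.26t) = 1.3754, so e^(−0.26t) = 0.0737327.
−0.26·t = ln(0.0737327) = -2.6073, so t = 2.6073/0.26 = 10.028.

10.0 days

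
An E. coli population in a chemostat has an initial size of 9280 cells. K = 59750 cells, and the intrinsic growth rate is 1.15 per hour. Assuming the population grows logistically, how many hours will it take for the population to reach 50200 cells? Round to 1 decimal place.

2.9 hours

A = (K − N₀)/N₀ = (59750 − 9280)/9280 = 5.4386.
Solve 59750/(1 + 5.4386·e^(−1.15t)) = 50200: 1 + 5.4386·e^(−1.15t) = 1.1902, so e^(−1.15t) = 0.0349796.
−1.15·t = ln(0.0349796) = -3.353, so t = 3.353/1.15 = 2.9156.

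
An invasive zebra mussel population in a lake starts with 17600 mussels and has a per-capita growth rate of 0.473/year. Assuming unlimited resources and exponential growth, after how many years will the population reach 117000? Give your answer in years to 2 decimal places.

Set N₀·e^(rt) = 117000: e^(0.473·t) = 117000/17600 = 6.6477.
0.473·t = ln(6.6477) = 1.8943, so t = 1.8943/0.473 = 4.0048.

4.00 years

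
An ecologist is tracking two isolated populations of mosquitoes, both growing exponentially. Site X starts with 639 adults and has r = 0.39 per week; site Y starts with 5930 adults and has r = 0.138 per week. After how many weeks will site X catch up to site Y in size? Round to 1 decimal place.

Set 639·e^(0.39t) = 5930·e^(0.138t).
e^((0.39 − 0.138)t) = 5930/639 → e^(0.252·t) = 9.2801.
0.252·t = ln(9.2801) = 2.2279, so t = 2.2279/0.252 = 8.8408.

8.8 weeks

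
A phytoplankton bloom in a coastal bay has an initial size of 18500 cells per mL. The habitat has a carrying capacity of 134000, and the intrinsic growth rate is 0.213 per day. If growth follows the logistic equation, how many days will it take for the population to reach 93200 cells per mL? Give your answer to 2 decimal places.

A = (K − N₀)/N₀ = (134000 − 18500)/18500 = 6.2432.
Solve 134000/(1 + 6.2432·e^(−0.213t)) = 93200: 1 + 6.2432·e^(−0.213t) = 1.4378, so e^(−0.213t) = 0.0701187.
−0.213·t = ln(0.0701187) = -2.6576, so t = 2.6576/0.213 = 12.477.

12.48 days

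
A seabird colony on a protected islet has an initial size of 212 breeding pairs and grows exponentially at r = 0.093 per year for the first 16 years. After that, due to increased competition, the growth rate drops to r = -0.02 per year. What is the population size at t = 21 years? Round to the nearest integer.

Phase 1: N(16) = 212·e^(0.093×16) = 212·e^1.488 = 938.785.
Phase 2 runs for 21 − 16 = 5 years at r = -0.02.
N(21) = 938.785·e^(-0.02×5) = 938.785·e^-0.1 = 849.448.

849 breeding pairs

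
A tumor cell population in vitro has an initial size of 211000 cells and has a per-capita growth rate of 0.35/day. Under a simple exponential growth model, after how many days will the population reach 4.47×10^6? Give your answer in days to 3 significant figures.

Set N₀·e^(rt) = 4.47×10^6: e^(0.35·t) = 4.47×10^6/211000 = 21.185.
0.35·t = ln(21.185) = 3.0533, so t = 3.0533/0.35 = 8.7237.

8.72 days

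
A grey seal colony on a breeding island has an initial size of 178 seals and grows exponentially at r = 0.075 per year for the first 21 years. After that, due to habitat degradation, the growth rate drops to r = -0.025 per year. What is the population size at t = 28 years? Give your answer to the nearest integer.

722 seals

Phase 1: N(21) = 178·e^(0.075×21) = 178·e^1.575 = 859.872.
Phase 2 runs for 28 − 21 = 7 years at r = -0.025.
N(28) = 859.872·e^(-0.025×7) = 859.872·e^-0.175 = 721.826.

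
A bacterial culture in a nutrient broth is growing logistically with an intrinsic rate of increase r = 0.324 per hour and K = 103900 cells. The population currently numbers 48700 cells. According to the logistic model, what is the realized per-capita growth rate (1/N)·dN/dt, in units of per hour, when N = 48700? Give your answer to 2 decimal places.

0.17 per hour

(1/N)·dN/dt = r(1 − N/K) = 0.324 × (1 − 48700/103900).
= 0.324 × 0.53128 = 0.17213.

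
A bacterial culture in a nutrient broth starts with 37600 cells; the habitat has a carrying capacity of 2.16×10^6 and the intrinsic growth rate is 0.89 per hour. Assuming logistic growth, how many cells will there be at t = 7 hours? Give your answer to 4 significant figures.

1944000 cells

A = (K − N₀)/N₀ = (2.16×10^6 − 37600)/37600 = 56.447.
N(t) = K/(1 + A·e^(−rt)) = 2.16×10^6/(1 + 56.447×e^(−0.89×7)).
e^(−6.23) = 0.0019695; denominator = 1 + 56.447×0.0019695 = 1.1112.
N = 2.16×10^6/1.1112 = 1.943898×10^6.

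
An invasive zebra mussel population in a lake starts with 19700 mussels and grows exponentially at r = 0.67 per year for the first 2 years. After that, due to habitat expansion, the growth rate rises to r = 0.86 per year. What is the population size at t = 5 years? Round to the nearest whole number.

992889 mussels

Phase 1: N(2) = 19700·e^(0.67×2) = 19700·e^1.34 = 75235.2.
Phase 2 runs for 5 − 2 = 3 years at r = 0.86.
N(5) = 75235.2·e^(0.86×3) = 75235.2·e^2.58 = 992889.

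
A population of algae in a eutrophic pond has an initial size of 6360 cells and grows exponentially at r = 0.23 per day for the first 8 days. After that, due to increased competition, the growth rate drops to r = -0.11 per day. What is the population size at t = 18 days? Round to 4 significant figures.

13330 cells

Phase 1: N(8) = 6360·e^(0.23×8) = 6360·e^1.84 = 40046.
Phase 2 runs for 18 − 8 = 10 days at r = -0.11.
N(18) = 40046·e^(-0.11×10) = 40046·e^-1.1 = 13330.1.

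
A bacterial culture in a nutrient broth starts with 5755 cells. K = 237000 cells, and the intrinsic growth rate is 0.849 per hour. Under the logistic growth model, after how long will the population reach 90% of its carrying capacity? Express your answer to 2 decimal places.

A = (K − N₀)/N₀ = (237000 − 5755)/5755 = 40.182.
Solve 237000/(1 + 40.182·e^(−0.849t)) = 213300: 1 + 40.182·e^(−0.849t) = 1.1111, so e^(−0.849t) = 0.00276522.
−0.849·t = ln(0.00276522) = -5.8906, so t = 5.8906/0.849 = 6.9383.

6.94 hours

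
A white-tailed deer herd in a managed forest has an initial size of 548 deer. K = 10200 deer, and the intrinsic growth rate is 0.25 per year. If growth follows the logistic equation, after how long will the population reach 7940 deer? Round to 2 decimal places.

16.50 years

A = (K − N₀)/N₀ = (10200 − 548)/548 = 17.613.
Solve 10200/(1 + 17.613·e^(−0.25t)) = 7940: 1 + 17.613·e^(−0.25t) = 1.2846, so e^(−0.25t) = 0.0161604.
−0.25·t = ln(0.0161604) = -4.1252, so t = 4.1252/0.25 = 16.501.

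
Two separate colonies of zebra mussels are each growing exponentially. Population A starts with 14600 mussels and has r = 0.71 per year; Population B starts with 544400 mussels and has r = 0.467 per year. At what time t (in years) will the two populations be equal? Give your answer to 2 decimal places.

14.89 years

Set 14600·e^(0.71t) = 544400·e^(0.467t).
e^((0.71 − 0.467)t) = 544400/14600 → e^(0.243·t) = 37.288.
0.243·t = ln(37.288) = 3.6187, so t = 3.6187/0.243 = 14.892.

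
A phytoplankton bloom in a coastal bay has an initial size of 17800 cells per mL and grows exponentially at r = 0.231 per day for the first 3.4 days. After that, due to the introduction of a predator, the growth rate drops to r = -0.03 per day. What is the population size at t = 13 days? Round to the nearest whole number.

29271 cells per mL

Phase 1: N(3.4) = 17800·e^(0.231×3.4) = 17800·e^0.7854 = 39040.5.
Phase 2 runs for 13 − 3.4 = 9.6 days at r = -0.03.
N(13) = 39040.5·e^(-0.03×9.6) = 39040.5·e^-0.288 = 29271.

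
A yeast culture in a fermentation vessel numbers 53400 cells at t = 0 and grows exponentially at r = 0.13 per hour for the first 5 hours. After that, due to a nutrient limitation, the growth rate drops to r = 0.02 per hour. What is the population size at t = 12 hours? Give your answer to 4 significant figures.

Phase 1: N(5) = 53400·e^(0.13×5) = 53400·e^0.65 = 102290.
Phase 2 runs for 12 − 5 = 7 hours at r = 0.02.
N(12) = 102290·e^(0.02×7) = 102290·e^0.14 = 117661.

117700 cells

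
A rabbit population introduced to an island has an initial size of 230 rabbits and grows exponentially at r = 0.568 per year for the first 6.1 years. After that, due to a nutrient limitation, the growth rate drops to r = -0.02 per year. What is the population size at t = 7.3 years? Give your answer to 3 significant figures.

Phase 1: N(6.1) = 230·e^(0.568×6.1) = 230·e^3.465 = 7353.11.
Phase 2 runs for 7.3 − 6.1 = 1.2 years at r = -0.02.
N(7.3) = 7353.11·e^(-0.02×1.2) = 7353.11·e^-0.024 = 7178.74.

7180 rabbits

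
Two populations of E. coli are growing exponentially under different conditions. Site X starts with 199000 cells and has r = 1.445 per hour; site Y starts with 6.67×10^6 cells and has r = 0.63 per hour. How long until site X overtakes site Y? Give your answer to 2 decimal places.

Set 199000·e^(1.445t) = 6.67×10^6·e^(0.63t).
e^((1.445 − 0.63)t) = 6.67×10^6/199000 → e^(0.815·t) = 33.518.
0.815·t = ln(33.518) = 3.5121, so t = 3.5121/0.815 = 4.3093.

4.31 hours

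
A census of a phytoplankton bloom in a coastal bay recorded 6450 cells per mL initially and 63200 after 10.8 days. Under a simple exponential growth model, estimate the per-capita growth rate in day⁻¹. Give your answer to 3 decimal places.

From N(t) = N₀·e^(rt): e^(r·10.8) = 63200/6450 = 9.7984.
r·10.8 = ln(9.7984) = 2.2822, so r = 2.2822/10.8 = 0.21132.

0.211 per day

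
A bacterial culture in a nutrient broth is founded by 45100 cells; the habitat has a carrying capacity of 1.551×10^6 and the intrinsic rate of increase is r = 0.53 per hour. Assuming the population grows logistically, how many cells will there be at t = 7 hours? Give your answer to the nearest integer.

A = (K − N₀)/N₀ = (1.551×10^6 − 45100)/45100 = 33.39.
N(t) = K/(1 + A·e^(−rt)) = 1.551×10^6/(1 + 33.39×e^(−0.53×7)).
e^(−3.71) = 0.024478; denominator = 1 + 33.39×0.024478 = 1.8173.
N = 1.551×10^6/1.8173 = 853459.

853459 cells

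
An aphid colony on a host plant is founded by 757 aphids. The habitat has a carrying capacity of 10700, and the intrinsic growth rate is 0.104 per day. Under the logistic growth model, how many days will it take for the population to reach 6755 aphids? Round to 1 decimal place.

A = (K − N₀)/N₀ = (10700 − 757)/757 = 13.135.
Solve 10700/(1 + 13.135·e^(−0.104t)) = 6755: 1 + 13.135·e^(−0.104t) = 1.584, so e^(−0.104t) = 0.0444631.
−0.104·t = ln(0.0444631) = -3.1131, so t = 3.1131/0.104 = 29.934.

29.9 days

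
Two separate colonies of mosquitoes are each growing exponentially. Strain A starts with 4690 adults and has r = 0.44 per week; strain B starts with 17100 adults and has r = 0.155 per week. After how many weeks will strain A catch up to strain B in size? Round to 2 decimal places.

Set 4690·e^(0.44t) = 17100·e^(0.155t).
e^((0.44 − 0.155)t) = 17100/4690 → e^(0.285·t) = 3.6461.
0.285·t = ln(3.6461) = 1.2936, so t = 1.2936/0.285 = 4.5391.

4.54 weeks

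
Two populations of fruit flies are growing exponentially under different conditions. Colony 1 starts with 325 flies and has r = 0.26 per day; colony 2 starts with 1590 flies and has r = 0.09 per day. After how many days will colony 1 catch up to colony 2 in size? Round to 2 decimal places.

9.34 days

Set 325·e^(0.26t) = 1590·e^(0.09t).
e^((0.26 − 0.09)t) = 1590/325 → e^(0.17·t) = 4.8923.
0.17·t = ln(4.8923) = 1.5877, so t = 1.5877/0.17 = 9.3392.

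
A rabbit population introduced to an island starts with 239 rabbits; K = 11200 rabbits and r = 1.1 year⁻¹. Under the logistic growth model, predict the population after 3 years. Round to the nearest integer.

A = (K − N₀)/N₀ = (11200 − 239)/239 = 45.862.
N(t) = K/(1 + A·e^(−rt)) = 11200/(1 + 45.862×e^(−1.1×3)).
e^(−3.3) = 0.036883; denominator = 1 + 45.862×0.036883 = 2.6915.
N = 11200/2.6915 = 4161.2.

4161 rabbits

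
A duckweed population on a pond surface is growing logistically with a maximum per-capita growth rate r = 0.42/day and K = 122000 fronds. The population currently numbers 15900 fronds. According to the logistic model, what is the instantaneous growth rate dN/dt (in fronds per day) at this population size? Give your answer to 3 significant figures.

5810 fronds per day

dN/dt = rN(1 − N/K) = 0.42 × 15900 × (1 − 15900/122000).
1 − 15900/122000 = 0.86967; dN/dt = 0.42 × 15900 × 0.86967 = 5807.7.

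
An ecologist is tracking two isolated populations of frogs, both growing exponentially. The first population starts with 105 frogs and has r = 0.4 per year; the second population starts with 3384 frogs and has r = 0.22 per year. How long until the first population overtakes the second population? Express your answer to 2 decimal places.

19.29 years

Set 105·e^(0.4t) = 3384·e^(0.22t).
e^((0.4 − 0.22)t) = 3384/105 → e^(0.18·t) = 32.229.
0.18·t = ln(32.229) = 3.4729, so t = 3.4729/0.18 = 19.294.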